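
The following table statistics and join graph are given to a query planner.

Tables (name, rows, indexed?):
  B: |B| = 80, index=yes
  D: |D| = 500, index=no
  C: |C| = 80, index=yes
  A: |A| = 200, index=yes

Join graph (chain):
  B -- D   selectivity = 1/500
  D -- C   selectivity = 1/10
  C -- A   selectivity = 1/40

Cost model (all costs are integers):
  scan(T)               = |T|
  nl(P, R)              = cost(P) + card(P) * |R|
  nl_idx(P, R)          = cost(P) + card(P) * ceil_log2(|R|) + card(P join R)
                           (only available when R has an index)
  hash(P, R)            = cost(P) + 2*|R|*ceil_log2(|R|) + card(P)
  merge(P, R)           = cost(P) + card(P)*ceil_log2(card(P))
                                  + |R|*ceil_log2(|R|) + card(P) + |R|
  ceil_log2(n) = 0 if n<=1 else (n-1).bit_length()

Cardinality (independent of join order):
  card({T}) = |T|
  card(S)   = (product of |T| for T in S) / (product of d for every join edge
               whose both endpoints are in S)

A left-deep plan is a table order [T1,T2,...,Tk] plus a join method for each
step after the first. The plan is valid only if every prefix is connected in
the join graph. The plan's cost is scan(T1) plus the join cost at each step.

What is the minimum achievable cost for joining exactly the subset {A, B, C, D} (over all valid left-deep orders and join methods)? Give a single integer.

Selinger DP over subsets of {A,B,C,D}:
  {B}: scan cost=80, card=80
  {D}: scan cost=500, card=500
  {C}: scan cost=80, card=80
  {A}: scan cost=200, card=200
  {BD}: card=80; try (B,hash)→2120, (B,nl_idx)→4080, (D,merge)→5720, (B,merge)→6140, (D,hash)→9160, (D,nl)→40080 …(+1); best=2120 via (B,hash)
  {CD}: card=4000; try (C,hash)→2120, (D,merge)→5720, (C,merge)→6140, (C,nl_idx)→8000, (D,hash)→9160, (D,nl)→40080 …(+1); best=2120 via (C,hash)
  {AC}: card=400; try (A,nl_idx)→1120, (C,hash)→1520, (C,nl_idx)→2000, (A,merge)→2520, (C,merge)→2640, (A,hash)→3360 …(+2); best=1120 via (A,nl_idx)
  {BCD}: card=640; try (C,hash)→3320, (C,nl_idx)→3320, (C,merge)→3400, (B,hash)→7240, (C,nl)→8520, (B,nl_idx)→30760 …(+2); best=3320 via (C,hash)
  {ACD}: card=20000; try (A,hash)→9320, (D,merge)→10120, (D,hash)→10520, (A,nl_idx)→54120, (A,merge)→55920, (D,nl)→201120 …(+1); best=9320 via (A,hash)
  {ABCD}: card=3200; try (A,hash)→7160, (A,nl_idx)→11640, (A,merge)→12160, (B,hash)→30440, (A,nl)→131320, (B,nl_idx)→152520 …(+2); best=7160 via (A,hash)

7160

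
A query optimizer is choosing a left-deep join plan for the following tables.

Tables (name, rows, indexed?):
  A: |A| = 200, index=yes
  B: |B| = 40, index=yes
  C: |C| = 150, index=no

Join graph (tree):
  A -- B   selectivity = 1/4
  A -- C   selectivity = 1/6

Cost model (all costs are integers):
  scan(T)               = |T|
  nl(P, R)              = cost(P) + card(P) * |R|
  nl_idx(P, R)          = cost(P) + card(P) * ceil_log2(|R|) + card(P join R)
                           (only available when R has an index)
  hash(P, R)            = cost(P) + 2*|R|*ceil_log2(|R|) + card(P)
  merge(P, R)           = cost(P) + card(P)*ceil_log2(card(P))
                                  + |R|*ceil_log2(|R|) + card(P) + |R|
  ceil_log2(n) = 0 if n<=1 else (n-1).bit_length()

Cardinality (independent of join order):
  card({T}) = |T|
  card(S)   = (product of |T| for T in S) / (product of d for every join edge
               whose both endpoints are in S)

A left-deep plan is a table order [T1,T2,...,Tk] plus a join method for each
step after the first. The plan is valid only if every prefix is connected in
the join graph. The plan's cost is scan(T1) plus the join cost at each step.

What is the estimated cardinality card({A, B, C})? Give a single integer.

50000

Tables in S: A(200), B(40), C(150)
Edges inside S: A-B(d=4), A-C(d=6)
numerator = 200 * 40 * 150 = 1200000
denominator = 4 * 6 = 24
card(S) = 1200000 / 24 = 50000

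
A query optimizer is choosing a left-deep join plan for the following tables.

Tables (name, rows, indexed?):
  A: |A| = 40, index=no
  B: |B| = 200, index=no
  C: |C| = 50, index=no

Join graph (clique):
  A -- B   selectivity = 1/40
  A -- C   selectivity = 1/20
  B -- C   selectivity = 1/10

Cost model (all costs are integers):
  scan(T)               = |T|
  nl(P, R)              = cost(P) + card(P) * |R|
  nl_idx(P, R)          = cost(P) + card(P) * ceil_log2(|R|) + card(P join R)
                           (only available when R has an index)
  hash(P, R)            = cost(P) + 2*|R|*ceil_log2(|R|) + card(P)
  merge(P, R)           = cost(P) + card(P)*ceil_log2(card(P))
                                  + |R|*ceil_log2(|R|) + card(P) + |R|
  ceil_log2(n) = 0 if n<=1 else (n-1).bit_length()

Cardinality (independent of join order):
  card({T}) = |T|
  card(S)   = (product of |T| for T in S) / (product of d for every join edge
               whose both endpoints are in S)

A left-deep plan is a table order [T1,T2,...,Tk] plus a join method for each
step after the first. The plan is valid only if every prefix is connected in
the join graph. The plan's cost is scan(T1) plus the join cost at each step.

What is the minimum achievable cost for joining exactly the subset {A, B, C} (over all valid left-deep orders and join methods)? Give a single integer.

1680

Selinger DP over subsets of {A,B,C}:
  {A}: scan cost=40, card=40
  {B}: scan cost=200, card=200
  {C}: scan cost=50, card=50
  {AB}: card=200; try (A,hash)→880, (B,merge)→2120, (A,merge)→2280, (B,hash)→3280, (B,nl)→8040, (A,nl)→8200; best=880 via (A,hash)
  {AC}: card=100; try (A,hash)→580, (C,merge)→670, (C,hash)→680, (A,merge)→680, (C,nl)→2040, (A,nl)→2050; best=580 via (A,hash)
  {BC}: card=1000; try (C,hash)→1000, (B,merge)→2200, (C,merge)→2350, (B,hash)→3300, (B,nl)→10050, (C,nl)→10200; best=1000 via (C,hash)
  {ABC}: card=50; try (C,hash)→1680, (A,hash)→2480, (C,merge)→3030, (B,merge)→3180, (B,hash)→3880, (C,nl)→10880 …(+3); best=1680 via (C,hash)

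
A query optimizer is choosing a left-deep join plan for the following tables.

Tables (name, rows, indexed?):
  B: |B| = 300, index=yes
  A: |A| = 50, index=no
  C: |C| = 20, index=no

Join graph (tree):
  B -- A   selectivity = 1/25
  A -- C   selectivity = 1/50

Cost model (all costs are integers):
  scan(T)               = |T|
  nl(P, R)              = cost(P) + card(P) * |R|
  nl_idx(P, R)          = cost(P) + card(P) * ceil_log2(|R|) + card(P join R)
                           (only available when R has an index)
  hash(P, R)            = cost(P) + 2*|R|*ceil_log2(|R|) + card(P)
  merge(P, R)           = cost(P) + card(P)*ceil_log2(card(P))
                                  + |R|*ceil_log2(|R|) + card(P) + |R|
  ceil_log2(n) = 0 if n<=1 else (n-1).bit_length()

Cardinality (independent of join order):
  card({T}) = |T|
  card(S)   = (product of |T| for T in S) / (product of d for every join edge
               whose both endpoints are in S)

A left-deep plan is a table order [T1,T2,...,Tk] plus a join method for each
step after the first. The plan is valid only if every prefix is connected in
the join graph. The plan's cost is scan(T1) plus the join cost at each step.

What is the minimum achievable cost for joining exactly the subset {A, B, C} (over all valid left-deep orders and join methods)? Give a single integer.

720

Selinger DP over subsets of {A,B,C}:
  {B}: scan cost=300, card=300
  {A}: scan cost=50, card=50
  {C}: scan cost=20, card=20
  {AB}: card=600; try (B,nl_idx)→1100, (A,hash)→1200, (B,merge)→3400, (A,merge)→3650, (B,hash)→5500, (B,nl)→15050 …(+1); best=1100 via (B,nl_idx)
  {AC}: card=20; try (C,hash)→300, (A,merge)→490, (C,merge)→520, (A,hash)→640, (A,nl)→1020, (C,nl)→1050; best=300 via (C,hash)
  {ABC}: card=240; try (B,nl_idx)→720, (C,hash)→1900, (B,merge)→3420, (B,hash)→5720, (B,nl)→6300, (C,merge)→7820 …(+1); best=720 via (B,nl_idx)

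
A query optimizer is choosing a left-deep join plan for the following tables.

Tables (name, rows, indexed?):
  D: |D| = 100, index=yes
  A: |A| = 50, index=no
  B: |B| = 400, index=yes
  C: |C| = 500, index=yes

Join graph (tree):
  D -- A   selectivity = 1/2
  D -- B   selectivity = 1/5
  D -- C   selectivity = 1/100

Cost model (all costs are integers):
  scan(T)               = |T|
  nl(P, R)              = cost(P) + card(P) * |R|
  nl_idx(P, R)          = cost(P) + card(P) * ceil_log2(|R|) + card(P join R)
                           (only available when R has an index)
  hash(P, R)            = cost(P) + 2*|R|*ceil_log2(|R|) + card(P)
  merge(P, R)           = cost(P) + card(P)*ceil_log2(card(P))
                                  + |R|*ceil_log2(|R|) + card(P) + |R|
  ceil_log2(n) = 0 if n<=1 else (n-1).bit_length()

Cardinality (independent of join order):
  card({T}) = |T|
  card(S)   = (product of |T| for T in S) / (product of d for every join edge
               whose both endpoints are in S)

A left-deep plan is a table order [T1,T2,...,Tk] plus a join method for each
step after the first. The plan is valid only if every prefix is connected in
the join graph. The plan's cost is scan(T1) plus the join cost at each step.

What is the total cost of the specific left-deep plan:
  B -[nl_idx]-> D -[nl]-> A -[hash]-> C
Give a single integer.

620200

step 1: scan B: cost=400, card=400
step 2: join D via nl_idx
    card(P join D) = 400*100/(5) = 8000
    cost = 400 + 400*7 + 8000 = 11200
step 3: join A via nl
    card(P join A) = 8000*50/(2) = 200000
    cost = 11200 + 8000*50 = 411200
step 4: join C via hash
    card(P join C) = 200000*500/(100) = 1000000
    cost = 411200 + 2*500*9 + 200000 = 620200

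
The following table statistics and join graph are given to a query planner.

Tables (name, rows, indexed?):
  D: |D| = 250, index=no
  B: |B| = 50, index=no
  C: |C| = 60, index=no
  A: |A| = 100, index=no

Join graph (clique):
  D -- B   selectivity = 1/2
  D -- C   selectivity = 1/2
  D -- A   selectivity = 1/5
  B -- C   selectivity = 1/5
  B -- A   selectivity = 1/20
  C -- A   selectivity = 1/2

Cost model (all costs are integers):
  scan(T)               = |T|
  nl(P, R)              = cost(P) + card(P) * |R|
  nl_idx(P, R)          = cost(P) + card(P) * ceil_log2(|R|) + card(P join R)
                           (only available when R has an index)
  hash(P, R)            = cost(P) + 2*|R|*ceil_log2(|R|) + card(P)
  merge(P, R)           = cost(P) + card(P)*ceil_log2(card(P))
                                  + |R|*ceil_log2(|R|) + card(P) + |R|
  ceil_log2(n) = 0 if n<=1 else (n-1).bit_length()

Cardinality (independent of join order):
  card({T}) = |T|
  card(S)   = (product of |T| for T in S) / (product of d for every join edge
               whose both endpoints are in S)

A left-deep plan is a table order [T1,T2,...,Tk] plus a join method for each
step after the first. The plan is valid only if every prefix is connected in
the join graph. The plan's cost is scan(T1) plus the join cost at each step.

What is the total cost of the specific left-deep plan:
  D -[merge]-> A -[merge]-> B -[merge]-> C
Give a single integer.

161570

step 1: scan D: cost=250, card=250
step 2: join A via merge
    card(P join A) = 250*100/(5) = 5000
    cost = 250 + 250*8 + 100*7 + 250 + 100 = 3300
step 3: join B via merge
    card(P join B) = 5000*50/(2*20) = 6250
    cost = 3300 + 5000*13 + 50*6 + 5000 + 50 = 73650
step 4: join C via merge
    card(P join C) = 6250*60/(2*5*2) = 18750
    cost = 73650 + 6250*13 + 60*6 + 6250 + 60 = 161570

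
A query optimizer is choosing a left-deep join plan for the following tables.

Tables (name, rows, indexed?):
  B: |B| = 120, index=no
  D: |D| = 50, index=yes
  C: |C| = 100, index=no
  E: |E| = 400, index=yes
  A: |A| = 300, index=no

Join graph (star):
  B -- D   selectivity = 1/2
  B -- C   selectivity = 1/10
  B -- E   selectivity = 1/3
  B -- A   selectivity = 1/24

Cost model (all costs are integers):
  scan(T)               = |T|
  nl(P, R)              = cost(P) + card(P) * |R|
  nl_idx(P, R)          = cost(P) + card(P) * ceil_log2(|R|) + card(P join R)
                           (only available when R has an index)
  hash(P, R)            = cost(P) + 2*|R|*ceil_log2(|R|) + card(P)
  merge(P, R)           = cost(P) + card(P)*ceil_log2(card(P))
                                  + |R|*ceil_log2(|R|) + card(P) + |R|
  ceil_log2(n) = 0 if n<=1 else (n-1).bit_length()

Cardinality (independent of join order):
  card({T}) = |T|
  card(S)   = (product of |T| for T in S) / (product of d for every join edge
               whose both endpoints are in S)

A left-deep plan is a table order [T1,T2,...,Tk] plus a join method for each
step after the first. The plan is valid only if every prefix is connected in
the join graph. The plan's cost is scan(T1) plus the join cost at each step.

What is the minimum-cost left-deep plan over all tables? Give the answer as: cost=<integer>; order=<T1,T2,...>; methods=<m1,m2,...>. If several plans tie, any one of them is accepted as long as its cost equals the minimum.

Selinger DP (subsets sized 1..n):
  {B}: scan cost=120, card=120
  {D}: scan cost=50, card=50
  {C}: scan cost=100, card=100
  {E}: scan cost=400, card=400
  {A}: scan cost=300, card=300
  {BD}: card=3000; try (D,hash)→840, (B,merge)→1360, (D,merge)→1430, (B,hash)→1780, (D,nl_idx)→3840, (B,nl)→6050 …(+1); best=840 via (D,hash)
  {BC}: card=1200; try (C,hash)→1640, (B,merge)→1860, (C,merge)→1880, (B,hash)→1880, (B,nl)→12100, (C,nl)→12120; best=1640 via (C,hash)
  {BE}: card=16000; try (B,hash)→2480, (E,merge)→5080, (B,merge)→5360, (E,hash)→7440, (E,nl_idx)→17200, (E,nl)→48120 …(+1); best=2480 via (B,hash)
  {AB}: card=1500; try (B,hash)→2280, (A,merge)→4080, (B,merge)→4260, (A,hash)→5640, (A,nl)→36120, (B,nl)→36300; best=2280 via (B,hash)
  {BCD}: card=30000; try (D,hash)→3440, (C,hash)→5240, (D,merge)→16390, (D,nl_idx)→38840, (C,merge)→40640, (D,nl)→61640 …(+1); best=3440 via (D,hash)
  {BDE}: card=400000; try (E,hash)→11040, (D,hash)→19080, (E,merge)→43840, (D,merge)→242830, (E,nl_idx)→427840, (D,nl_idx)→498480 …(+2); best=11040 via (E,hash)
  {ABD}: card=37500; try (D,hash)→4380, (A,hash)→9240, (D,merge)→20630, (A,merge)→42840, (D,nl_idx)→48780, (D,nl)→77280 …(+1); best=4380 via (D,hash)
  {BCE}: card=160000; try (E,hash)→10040, (C,hash)→19880, (E,merge)→20040, (E,nl_idx)→172440, (C,merge)→243280, (E,nl)→481640 …(+1); best=10040 via (E,hash)
  {ABC}: card=15000; try (C,hash)→5180, (A,hash)→8240, (A,merge)→19040, (C,merge)→21080, (C,nl)→152280, (A,nl)→361640; best=5180 via (C,hash)
  {ABE}: card=200000; try (E,hash)→10980, (A,hash)→23880, (E,merge)→24280, (E,nl_idx)→215780, (A,merge)→245480, (E,nl)→602280 …(+1); best=10980 via (E,hash)
  {BCDE}: card=4000000; try (E,hash)→40640, (D,hash)→170640, (C,hash)→412440, (E,merge)→487440, (D,merge)→3050390, (E,nl_idx)→4273440 …(+5); best=40640 via (E,hash)
  {ABCD}: card=375000; try (D,hash)→20780, (A,hash)→38840, (C,hash)→43280, (D,merge)→230530, (D,nl_idx)→470180, (A,merge)→486440 …(+4); best=20780 via (D,hash)
  {ABDE}: card=5000000; try (E,hash)→49080, (D,hash)→211580, (A,hash)→416440, (E,merge)→645880, (D,merge)→3811330, (E,nl_idx)→5341880 …(+5); best=49080 via (E,hash)
  {ABCE}: card=2000000; try (E,hash)→27380, (A,hash)→175440, (C,hash)→212380, (E,merge)→234180, (E,nl_idx)→2140180, (A,merge)→3053040 …(+4); best=27380 via (E,hash)
  {ABCDE}: card=50000000; try (E,hash)→402980, (D,hash)→2027980, (A,hash)→4046040, (C,hash)→5050480, (E,merge)→7524780, (D,merge)→44027730 …(+8); best=402980 via (E,hash)

cost=402980; order=A,B,C,D,E; methods=hash,hash,hash,hash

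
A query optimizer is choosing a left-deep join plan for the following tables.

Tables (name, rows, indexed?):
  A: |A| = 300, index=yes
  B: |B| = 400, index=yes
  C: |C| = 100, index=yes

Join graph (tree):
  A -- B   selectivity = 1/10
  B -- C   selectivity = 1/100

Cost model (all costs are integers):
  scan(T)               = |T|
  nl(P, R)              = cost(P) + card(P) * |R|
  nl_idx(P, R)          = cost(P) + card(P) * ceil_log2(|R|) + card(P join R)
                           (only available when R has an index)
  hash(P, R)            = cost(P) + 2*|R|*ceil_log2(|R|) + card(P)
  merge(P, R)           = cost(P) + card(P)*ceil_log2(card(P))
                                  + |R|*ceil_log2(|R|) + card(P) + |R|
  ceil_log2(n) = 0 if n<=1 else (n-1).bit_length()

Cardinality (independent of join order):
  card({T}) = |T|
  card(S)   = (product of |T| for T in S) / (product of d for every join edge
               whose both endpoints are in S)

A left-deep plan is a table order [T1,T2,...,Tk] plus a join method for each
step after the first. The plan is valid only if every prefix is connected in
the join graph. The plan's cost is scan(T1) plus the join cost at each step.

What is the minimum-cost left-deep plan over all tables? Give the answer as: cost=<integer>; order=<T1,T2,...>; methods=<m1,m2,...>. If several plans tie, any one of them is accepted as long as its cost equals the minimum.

cost=7200; order=C,B,A; methods=nl_idx,hash

Selinger DP (subsets sized 1..n):
  {A}: scan cost=300, card=300
  {B}: scan cost=400, card=400
  {C}: scan cost=100, card=100
  {AB}: card=12000; try (A,hash)→6200, (B,merge)→7300, (A,merge)→7400, (B,hash)→7800, (B,nl_idx)→15000, (A,nl_idx)→16000 …(+2); best=6200 via (A,hash)
  {BC}: card=400; try (B,nl_idx)→1400, (C,hash)→2200, (C,nl_idx)→3600, (B,merge)→4900, (C,merge)→5200, (B,hash)→7400 …(+2); best=1400 via (B,nl_idx)
  {ABC}: card=12000; try (A,hash)→7200, (A,merge)→8400, (A,nl_idx)→17000, (C,hash)→19600, (C,nl_idx)→102200, (A,nl)→121400 …(+2); best=7200 via (A,hash)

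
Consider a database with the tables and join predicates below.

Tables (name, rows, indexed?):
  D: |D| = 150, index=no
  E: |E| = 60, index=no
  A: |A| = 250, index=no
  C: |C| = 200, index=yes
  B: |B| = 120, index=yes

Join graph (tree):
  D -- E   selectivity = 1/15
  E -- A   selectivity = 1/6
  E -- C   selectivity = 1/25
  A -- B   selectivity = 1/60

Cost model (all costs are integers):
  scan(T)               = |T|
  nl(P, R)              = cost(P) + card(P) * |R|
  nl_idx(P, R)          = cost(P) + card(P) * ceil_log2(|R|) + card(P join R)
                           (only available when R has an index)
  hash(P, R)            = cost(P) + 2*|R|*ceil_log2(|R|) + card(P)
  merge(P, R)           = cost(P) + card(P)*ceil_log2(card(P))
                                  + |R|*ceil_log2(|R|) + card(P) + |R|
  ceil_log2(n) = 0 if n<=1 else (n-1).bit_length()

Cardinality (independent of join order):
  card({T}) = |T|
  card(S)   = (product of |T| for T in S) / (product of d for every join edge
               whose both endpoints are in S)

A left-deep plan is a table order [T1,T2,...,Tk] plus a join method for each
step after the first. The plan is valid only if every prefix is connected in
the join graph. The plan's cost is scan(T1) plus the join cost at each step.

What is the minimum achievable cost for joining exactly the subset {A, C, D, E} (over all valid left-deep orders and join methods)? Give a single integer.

12700

Selinger DP over subsets of {A,C,D,E}:
  {D}: scan cost=150, card=150
  {E}: scan cost=60, card=60
  {A}: scan cost=250, card=250
  {C}: scan cost=200, card=200
  {DE}: card=600; try (E,hash)→1020, (D,merge)→1830, (E,merge)→1920, (D,hash)→2520, (D,nl)→9060, (E,nl)→9150; best=1020 via (E,hash)
  {AE}: card=2500; try (E,hash)→1220, (A,merge)→2730, (E,merge)→2920, (A,hash)→4120, (A,nl)→15060, (E,nl)→15250; best=1220 via (E,hash)
  {CE}: card=480; try (C,nl_idx)→1020, (E,hash)→1120, (C,merge)→2280, (E,merge)→2420, (C,hash)→3320, (C,nl)→12060 …(+1); best=1020 via (C,nl_idx)
  {ADE}: card=25000; try (A,hash)→5620, (D,hash)→6120, (A,merge)→9870, (D,merge)→35070, (A,nl)→151020, (D,nl)→376220; best=5620 via (A,hash)
  {CDE}: card=4800; try (D,hash)→3900, (C,hash)→4820, (D,merge)→7170, (C,merge)→9420, (C,nl_idx)→10620, (D,nl)→73020 …(+1); best=3900 via (D,hash)
  {ACE}: card=20000; try (A,hash)→5500, (C,hash)→6920, (A,merge)→8070, (C,merge)→35520, (C,nl_idx)→41220, (A,nl)→121020 …(+1); best=5500 via (A,hash)
  {ACDE}: card=200000; try (A,hash)→12700, (D,hash)→27900, (C,hash)→33820, (A,merge)→73350, (D,merge)→326850, (C,nl_idx)→405620 …(+4); best=12700 via (A,hash)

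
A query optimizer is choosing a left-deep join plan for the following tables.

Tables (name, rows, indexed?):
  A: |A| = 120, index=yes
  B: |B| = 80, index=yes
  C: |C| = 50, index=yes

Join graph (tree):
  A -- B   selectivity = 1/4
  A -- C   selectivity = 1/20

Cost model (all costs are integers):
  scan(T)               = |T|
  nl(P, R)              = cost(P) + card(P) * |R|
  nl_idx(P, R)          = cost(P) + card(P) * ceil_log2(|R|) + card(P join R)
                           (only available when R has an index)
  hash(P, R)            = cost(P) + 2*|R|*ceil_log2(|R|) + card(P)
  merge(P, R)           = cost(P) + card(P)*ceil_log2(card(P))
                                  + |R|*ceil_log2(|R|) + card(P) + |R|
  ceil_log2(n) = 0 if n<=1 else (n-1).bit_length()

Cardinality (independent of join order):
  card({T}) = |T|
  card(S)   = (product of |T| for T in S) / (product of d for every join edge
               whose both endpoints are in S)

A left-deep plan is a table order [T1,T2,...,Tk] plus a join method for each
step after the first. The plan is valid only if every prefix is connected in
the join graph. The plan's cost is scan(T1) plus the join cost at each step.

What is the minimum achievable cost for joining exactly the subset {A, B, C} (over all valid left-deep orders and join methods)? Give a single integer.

2120

Selinger DP over subsets of {A,B,C}:
  {A}: scan cost=120, card=120
  {B}: scan cost=80, card=80
  {C}: scan cost=50, card=50
  {AB}: card=2400; try (B,hash)→1360, (A,merge)→1680, (B,merge)→1720, (A,hash)→1840, (A,nl_idx)→3040, (B,nl_idx)→3360 …(+2); best=1360 via (B,hash)
  {AC}: card=300; try (A,nl_idx)→700, (C,hash)→840, (C,nl_idx)→1140, (A,merge)→1360, (C,merge)→1430, (A,hash)→1780 …(+2); best=700 via (A,nl_idx)
  {ABC}: card=6000; try (B,hash)→2120, (B,merge)→4340, (C,hash)→4360, (B,nl_idx)→8800, (C,nl_idx)→21760, (B,nl)→24700 …(+2); best=2120 via (B,hash)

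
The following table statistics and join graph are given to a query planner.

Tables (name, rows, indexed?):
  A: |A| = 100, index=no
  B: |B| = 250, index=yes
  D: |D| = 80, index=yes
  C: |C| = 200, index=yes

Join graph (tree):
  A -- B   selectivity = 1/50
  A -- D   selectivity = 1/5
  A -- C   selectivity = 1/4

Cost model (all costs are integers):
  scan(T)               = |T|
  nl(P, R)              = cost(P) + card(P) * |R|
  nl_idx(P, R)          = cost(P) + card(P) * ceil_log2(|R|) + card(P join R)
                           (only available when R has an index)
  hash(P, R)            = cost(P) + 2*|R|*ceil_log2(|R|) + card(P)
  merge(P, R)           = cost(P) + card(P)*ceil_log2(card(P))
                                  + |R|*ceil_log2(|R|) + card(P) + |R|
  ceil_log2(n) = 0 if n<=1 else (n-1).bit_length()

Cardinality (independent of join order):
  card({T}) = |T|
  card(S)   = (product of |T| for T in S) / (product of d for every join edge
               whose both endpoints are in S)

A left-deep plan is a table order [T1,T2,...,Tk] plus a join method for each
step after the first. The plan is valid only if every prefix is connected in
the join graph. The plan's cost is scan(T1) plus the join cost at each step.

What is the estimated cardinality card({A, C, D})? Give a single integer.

80000

Tables in S: A(100), C(200), D(80)
Edges inside S: A-D(d=5), A-C(d=4)
numerator = 100 * 200 * 80 = 1600000
denominator = 5 * 4 = 20
card(S) = 1600000 / 20 = 80000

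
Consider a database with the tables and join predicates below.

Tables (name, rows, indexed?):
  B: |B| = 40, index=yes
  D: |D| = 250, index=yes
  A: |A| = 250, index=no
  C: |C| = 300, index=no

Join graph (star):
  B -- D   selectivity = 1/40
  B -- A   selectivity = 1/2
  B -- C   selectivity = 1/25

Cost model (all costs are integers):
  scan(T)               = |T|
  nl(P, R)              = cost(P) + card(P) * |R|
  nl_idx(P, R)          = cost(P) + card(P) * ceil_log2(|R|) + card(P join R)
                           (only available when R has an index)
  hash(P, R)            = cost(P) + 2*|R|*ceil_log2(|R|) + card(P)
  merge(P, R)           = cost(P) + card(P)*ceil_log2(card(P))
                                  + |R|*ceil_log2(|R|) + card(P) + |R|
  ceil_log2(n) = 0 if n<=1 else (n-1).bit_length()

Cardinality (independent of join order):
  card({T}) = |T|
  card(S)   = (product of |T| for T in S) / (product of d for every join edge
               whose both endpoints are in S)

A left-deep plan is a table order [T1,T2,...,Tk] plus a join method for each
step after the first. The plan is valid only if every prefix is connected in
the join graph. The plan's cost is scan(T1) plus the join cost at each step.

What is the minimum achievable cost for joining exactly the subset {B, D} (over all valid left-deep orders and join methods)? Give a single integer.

610

Selinger DP over subsets of {B,D}:
  {B}: scan cost=40, card=40
  {D}: scan cost=250, card=250
  {BD}: card=250; try (D,nl_idx)→610, (B,hash)→980, (B,nl_idx)→2000, (D,merge)→2570, (B,merge)→2780, (D,hash)→4080 …(+2); best=610 via (D,nl_idx)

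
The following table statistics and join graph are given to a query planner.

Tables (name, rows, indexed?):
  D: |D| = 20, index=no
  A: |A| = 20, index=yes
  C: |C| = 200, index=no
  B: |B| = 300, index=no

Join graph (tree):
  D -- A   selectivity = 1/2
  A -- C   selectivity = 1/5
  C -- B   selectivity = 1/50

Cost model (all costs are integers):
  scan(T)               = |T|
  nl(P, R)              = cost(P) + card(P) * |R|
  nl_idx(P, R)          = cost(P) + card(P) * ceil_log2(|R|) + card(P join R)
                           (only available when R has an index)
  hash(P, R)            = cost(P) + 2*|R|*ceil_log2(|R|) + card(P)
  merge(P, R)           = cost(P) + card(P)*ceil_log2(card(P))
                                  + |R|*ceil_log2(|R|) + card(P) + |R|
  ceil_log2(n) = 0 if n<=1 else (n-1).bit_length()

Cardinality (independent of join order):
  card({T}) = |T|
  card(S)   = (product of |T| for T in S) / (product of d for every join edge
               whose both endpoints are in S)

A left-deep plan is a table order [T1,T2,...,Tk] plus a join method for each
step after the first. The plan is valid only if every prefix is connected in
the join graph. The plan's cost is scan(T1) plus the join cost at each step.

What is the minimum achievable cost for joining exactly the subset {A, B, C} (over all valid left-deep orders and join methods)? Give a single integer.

5200

Selinger DP over subsets of {A,B,C}:
  {A}: scan cost=20, card=20
  {C}: scan cost=200, card=200
  {B}: scan cost=300, card=300
  {AC}: card=800; try (A,hash)→600, (C,merge)→1940, (A,nl_idx)→2000, (A,merge)→2120, (C,hash)→3240, (C,nl)→4020 …(+1); best=600 via (A,hash)
  {BC}: card=1200; try (C,hash)→3800, (B,merge)→5000, (C,merge)→5100, (B,hash)→5800, (B,nl)→60200, (C,nl)→60300; best=3800 via (C,hash)
  {ABC}: card=4800; try (A,hash)→5200, (B,hash)→6800, (B,merge)→12400, (A,nl_idx)→14600, (A,merge)→18320, (A,nl)→27800 …(+1); best=5200 via (A,hash)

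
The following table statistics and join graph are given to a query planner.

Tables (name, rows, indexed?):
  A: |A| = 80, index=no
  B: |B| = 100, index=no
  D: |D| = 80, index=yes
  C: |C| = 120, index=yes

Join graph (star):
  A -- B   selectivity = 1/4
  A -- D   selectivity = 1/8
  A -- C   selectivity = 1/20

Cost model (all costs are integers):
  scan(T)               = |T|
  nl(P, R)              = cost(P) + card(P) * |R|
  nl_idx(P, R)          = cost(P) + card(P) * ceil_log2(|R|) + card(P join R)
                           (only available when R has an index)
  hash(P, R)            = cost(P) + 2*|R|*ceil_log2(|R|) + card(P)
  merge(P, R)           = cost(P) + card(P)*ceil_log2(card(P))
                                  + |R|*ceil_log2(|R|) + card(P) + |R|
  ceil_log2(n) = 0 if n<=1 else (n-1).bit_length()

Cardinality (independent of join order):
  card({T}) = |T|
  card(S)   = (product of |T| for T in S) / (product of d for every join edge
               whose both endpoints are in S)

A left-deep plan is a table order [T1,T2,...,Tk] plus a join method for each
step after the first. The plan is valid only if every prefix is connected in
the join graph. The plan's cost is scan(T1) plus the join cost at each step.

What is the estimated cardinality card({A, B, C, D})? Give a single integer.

Tables in S: A(80), B(100), C(120), D(80)
Edges inside S: A-B(d=4), A-D(d=8), A-C(d=20)
numerator = 80 * 100 * 120 * 80 = 76800000
denominator = 4 * 8 * 20 = 640
card(S) = 76800000 / 640 = 120000

120000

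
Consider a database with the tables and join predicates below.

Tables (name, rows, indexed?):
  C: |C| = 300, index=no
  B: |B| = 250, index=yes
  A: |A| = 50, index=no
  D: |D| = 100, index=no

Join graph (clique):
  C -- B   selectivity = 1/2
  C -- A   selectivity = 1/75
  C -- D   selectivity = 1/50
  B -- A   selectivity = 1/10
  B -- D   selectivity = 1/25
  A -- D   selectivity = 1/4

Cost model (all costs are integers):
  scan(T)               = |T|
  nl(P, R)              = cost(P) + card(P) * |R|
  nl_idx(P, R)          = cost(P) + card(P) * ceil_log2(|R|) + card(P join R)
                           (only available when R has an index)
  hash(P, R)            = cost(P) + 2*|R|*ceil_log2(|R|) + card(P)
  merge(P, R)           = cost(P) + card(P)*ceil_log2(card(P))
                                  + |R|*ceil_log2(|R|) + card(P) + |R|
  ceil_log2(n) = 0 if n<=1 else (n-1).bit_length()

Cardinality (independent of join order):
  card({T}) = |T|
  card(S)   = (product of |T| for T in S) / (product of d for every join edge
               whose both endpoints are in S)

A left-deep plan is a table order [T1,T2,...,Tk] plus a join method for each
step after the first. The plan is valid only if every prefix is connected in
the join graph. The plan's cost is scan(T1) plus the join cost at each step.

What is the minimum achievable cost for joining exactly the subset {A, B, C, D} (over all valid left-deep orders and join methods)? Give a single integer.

3650

Selinger DP over subsets of {A,B,C,D}:
  {C}: scan cost=300, card=300
  {B}: scan cost=250, card=250
  {A}: scan cost=50, card=50
  {D}: scan cost=100, card=100
  {BC}: card=37500; try (B,hash)→4600, (C,merge)→5500, (B,merge)→5550, (C,hash)→5900, (B,nl_idx)→40200, (C,nl)→75250 …(+1); best=4600 via (B,hash)
  {AC}: card=200; try (A,hash)→1200, (C,merge)→3400, (A,merge)→3650, (C,hash)→5500, (C,nl)→15050, (A,nl)→15300; best=1200 via (A,hash)
  {CD}: card=600; try (D,hash)→2000, (C,merge)→3900, (D,merge)→4100, (C,hash)→5600, (C,nl)→30100, (D,nl)→30300; best=2000 via (D,hash)
  {AB}: card=1250; try (A,hash)→1100, (B,nl_idx)→1700, (B,merge)→2650, (A,merge)→2850, (B,hash)→4100, (B,nl)→12550 …(+1); best=1100 via (A,hash)
  {BD}: card=1000; try (D,hash)→1900, (B,nl_idx)→1900, (B,merge)→3150, (D,merge)→3300, (B,hash)→4200, (B,nl)→25100 …(+1); best=1900 via (D,hash)
  {AD}: card=1250; try (A,hash)→800, (D,merge)→1200, (A,merge)→1250, (D,hash)→1500, (D,nl)→5050, (A,nl)→5100; best=800 via (A,hash)
  {ABC}: card=2500; try (B,merge)→5250, (B,nl_idx)→5300, (B,hash)→5400, (C,hash)→7750, (C,merge)→19100, (A,hash)→42700 …(+4); best=5250 via (B,merge)
  {BCD}: card=3000; try (B,hash)→6600, (C,hash)→8300, (B,nl_idx)→9800, (B,merge)→10850, (C,merge)→15900, (D,hash)→43500 …(+4); best=6600 via (B,hash)
  {ACD}: card=100; try (D,hash)→2800, (A,hash)→3200, (D,merge)→3800, (C,hash)→7450, (A,merge)→8950, (C,merge)→18800 …(+3); best=2800 via (D,hash)
  {ABD}: card=1250; try (A,hash)→3500, (D,hash)→3750, (B,hash)→6050, (B,nl_idx)→12050, (A,merge)→13250, (D,merge)→16900 …(+4); best=3500 via (A,hash)
  {ABCD}: card=50; try (B,nl_idx)→3650, (B,merge)→5850, (B,hash)→6900, (D,hash)→9150, (C,hash)→10150, (A,hash)→10200 …(+7); best=3650 via (B,nl_idx)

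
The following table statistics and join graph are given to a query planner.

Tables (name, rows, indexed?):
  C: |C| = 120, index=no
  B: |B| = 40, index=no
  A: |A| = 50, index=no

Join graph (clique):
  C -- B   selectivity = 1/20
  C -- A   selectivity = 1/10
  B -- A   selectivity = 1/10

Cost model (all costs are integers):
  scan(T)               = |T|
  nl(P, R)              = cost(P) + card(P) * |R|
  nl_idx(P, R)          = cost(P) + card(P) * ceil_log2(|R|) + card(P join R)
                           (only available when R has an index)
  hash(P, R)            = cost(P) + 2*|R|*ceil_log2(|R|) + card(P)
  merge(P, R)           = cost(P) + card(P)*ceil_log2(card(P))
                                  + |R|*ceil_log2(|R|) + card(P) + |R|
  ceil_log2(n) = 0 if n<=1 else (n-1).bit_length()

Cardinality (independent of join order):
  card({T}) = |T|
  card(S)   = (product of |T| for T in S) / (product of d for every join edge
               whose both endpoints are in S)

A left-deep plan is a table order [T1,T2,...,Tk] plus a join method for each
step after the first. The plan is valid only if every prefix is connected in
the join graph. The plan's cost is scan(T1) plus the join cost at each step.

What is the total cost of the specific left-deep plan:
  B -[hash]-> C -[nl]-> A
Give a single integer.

13760

step 1: scan B: cost=40, card=40
step 2: join C via hash
    card(P join C) = 40*120/(20) = 240
    cost = 40 + 2*120*7 + 40 = 1760
step 3: join A via nl
    card(P join A) = 240*50/(10*10) = 120
    cost = 1760 + 240*50 = 13760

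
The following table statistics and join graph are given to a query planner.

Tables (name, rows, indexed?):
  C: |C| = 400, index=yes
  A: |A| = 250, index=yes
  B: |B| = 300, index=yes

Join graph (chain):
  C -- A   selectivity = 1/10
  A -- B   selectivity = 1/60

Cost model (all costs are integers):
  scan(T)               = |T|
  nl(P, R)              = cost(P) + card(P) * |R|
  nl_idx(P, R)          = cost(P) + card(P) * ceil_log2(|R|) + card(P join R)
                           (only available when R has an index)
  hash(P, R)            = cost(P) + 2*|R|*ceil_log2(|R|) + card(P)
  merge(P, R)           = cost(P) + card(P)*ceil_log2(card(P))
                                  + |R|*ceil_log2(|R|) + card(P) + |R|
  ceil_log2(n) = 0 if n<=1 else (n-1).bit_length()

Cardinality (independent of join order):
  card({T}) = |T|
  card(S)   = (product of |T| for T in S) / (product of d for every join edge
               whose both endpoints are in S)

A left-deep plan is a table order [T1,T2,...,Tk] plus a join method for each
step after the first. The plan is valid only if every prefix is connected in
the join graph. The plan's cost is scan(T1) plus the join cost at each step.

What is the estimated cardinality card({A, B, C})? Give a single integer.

Tables in S: A(250), B(300), C(400)
Edges inside S: C-A(d=10), A-B(d=60)
numerator = 250 * 300 * 400 = 30000000
denominator = 10 * 60 = 600
card(S) = 30000000 / 600 = 50000

50000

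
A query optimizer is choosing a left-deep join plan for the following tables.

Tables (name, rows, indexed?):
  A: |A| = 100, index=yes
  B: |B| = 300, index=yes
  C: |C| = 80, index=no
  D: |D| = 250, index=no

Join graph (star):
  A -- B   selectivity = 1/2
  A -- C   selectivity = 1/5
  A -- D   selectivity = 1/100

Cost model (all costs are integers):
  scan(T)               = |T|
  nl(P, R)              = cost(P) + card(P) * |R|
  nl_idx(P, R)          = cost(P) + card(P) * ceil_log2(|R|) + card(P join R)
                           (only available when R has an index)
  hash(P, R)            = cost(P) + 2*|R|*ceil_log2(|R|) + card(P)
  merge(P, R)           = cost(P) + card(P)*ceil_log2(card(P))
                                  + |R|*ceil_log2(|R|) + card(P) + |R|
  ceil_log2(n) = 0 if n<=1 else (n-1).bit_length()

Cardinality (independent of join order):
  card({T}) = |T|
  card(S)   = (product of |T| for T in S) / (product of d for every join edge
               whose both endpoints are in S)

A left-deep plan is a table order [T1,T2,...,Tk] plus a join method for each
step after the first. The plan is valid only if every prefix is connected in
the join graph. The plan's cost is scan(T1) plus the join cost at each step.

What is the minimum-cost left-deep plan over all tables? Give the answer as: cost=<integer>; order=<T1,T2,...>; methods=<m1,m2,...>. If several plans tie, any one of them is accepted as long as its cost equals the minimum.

cost=12670; order=D,A,C,B; methods=hash,hash,hash

Selinger DP (subsets sized 1..n):
  {A}: scan cost=100, card=100
  {B}: scan cost=300, card=300
  {C}: scan cost=80, card=80
  {D}: scan cost=250, card=250
  {AB}: card=15000; try (A,hash)→2000, (B,merge)→3900, (A,merge)→4100, (B,hash)→5600, (B,nl_idx)→16000, (A,nl_idx)→17400 …(+2); best=2000 via (A,hash)
  {AC}: card=1600; try (C,hash)→1320, (A,merge)→1520, (C,merge)→1540, (A,hash)→1560, (A,nl_idx)→2240, (A,nl)→8080 …(+1); best=1320 via (C,hash)
  {AD}: card=250; try (A,hash)→1900, (A,nl_idx)→2250, (D,merge)→3150, (A,merge)→3300, (D,hash)→4200, (D,nl)→25100 …(+1); best=1900 via (A,hash)
  {ABC}: card=240000; try (B,hash)→8320, (C,hash)→18120, (B,merge)→23520, (C,merge)→227640, (B,nl_idx)→255720, (B,nl)→481320 …(+1); best=8320 via (B,hash)
  {ABD}: card=37500; try (B,merge)→7150, (B,hash)→7550, (D,hash)→21000, (B,nl_idx)→41650, (B,nl)→76900, (D,merge)→229250 …(+1); best=7150 via (B,merge)
  {ACD}: card=4000; try (C,hash)→3270, (C,merge)→4790, (D,hash)→6920, (C,nl)→21900, (D,merge)→22770, (D,nl)→401320; best=3270 via (C,hash)
  {ABCD}: card=600000; try (B,hash)→12670, (C,hash)→45770, (B,merge)→58270, (D,hash)→252320, (B,nl_idx)→639270, (C,merge)→645290 …(+4); best=12670 via (B,hash)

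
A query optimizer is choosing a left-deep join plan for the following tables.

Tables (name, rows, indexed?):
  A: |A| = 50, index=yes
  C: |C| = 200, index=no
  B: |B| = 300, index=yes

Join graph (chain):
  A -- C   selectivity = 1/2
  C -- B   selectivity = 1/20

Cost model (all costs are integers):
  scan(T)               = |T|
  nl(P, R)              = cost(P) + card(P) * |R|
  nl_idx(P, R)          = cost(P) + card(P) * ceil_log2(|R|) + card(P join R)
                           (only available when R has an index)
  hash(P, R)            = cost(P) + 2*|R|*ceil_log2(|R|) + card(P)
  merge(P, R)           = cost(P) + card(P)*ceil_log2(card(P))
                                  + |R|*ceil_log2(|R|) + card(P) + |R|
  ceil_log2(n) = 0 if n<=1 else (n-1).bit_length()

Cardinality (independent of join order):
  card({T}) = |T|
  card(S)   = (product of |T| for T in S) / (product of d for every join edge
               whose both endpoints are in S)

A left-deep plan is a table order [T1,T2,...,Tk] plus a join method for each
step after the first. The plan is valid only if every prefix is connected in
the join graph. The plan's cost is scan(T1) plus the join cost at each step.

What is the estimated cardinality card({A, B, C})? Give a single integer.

75000

Tables in S: A(50), B(300), C(200)
Edges inside S: A-C(d=2), C-B(d=20)
numerator = 50 * 300 * 200 = 3000000
denominator = 2 * 20 = 40
card(S) = 3000000 / 40 = 75000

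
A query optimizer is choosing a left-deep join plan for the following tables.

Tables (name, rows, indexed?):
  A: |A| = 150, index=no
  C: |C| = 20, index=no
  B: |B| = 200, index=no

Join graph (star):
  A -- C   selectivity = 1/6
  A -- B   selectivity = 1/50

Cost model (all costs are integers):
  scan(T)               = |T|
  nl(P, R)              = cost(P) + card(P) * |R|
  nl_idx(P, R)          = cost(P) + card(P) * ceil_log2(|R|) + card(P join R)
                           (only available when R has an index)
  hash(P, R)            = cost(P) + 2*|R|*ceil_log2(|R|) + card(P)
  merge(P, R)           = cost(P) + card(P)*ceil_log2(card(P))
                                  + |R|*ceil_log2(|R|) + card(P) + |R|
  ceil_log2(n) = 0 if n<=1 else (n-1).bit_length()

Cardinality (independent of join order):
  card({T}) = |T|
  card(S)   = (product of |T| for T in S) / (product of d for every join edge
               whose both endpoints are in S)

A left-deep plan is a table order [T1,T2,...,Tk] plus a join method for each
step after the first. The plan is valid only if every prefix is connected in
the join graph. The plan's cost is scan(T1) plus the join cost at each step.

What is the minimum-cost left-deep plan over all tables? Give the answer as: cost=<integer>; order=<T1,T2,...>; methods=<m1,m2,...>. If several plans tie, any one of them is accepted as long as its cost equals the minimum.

cost=3600; order=B,A,C; methods=hash,hash

Selinger DP (subsets sized 1..n):
  {A}: scan cost=150, card=150
  {C}: scan cost=20, card=20
  {B}: scan cost=200, card=200
  {AC}: card=500; try (C,hash)→500, (A,merge)→1490, (C,merge)→1620, (A,hash)→2440, (A,nl)→3020, (C,nl)→3150; best=500 via (C,hash)
  {AB}: card=600; try (A,hash)→2800, (B,merge)→3300, (A,merge)→3350, (B,hash)→3500, (B,nl)→30150, (A,nl)→30200; best=2800 via (A,hash)
  {ABC}: card=2000; try (C,hash)→3600, (B,hash)→4200, (B,merge)→7300, (C,merge)→9520, (C,nl)→14800, (B,nl)→100500; best=3600 via (C,hash)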